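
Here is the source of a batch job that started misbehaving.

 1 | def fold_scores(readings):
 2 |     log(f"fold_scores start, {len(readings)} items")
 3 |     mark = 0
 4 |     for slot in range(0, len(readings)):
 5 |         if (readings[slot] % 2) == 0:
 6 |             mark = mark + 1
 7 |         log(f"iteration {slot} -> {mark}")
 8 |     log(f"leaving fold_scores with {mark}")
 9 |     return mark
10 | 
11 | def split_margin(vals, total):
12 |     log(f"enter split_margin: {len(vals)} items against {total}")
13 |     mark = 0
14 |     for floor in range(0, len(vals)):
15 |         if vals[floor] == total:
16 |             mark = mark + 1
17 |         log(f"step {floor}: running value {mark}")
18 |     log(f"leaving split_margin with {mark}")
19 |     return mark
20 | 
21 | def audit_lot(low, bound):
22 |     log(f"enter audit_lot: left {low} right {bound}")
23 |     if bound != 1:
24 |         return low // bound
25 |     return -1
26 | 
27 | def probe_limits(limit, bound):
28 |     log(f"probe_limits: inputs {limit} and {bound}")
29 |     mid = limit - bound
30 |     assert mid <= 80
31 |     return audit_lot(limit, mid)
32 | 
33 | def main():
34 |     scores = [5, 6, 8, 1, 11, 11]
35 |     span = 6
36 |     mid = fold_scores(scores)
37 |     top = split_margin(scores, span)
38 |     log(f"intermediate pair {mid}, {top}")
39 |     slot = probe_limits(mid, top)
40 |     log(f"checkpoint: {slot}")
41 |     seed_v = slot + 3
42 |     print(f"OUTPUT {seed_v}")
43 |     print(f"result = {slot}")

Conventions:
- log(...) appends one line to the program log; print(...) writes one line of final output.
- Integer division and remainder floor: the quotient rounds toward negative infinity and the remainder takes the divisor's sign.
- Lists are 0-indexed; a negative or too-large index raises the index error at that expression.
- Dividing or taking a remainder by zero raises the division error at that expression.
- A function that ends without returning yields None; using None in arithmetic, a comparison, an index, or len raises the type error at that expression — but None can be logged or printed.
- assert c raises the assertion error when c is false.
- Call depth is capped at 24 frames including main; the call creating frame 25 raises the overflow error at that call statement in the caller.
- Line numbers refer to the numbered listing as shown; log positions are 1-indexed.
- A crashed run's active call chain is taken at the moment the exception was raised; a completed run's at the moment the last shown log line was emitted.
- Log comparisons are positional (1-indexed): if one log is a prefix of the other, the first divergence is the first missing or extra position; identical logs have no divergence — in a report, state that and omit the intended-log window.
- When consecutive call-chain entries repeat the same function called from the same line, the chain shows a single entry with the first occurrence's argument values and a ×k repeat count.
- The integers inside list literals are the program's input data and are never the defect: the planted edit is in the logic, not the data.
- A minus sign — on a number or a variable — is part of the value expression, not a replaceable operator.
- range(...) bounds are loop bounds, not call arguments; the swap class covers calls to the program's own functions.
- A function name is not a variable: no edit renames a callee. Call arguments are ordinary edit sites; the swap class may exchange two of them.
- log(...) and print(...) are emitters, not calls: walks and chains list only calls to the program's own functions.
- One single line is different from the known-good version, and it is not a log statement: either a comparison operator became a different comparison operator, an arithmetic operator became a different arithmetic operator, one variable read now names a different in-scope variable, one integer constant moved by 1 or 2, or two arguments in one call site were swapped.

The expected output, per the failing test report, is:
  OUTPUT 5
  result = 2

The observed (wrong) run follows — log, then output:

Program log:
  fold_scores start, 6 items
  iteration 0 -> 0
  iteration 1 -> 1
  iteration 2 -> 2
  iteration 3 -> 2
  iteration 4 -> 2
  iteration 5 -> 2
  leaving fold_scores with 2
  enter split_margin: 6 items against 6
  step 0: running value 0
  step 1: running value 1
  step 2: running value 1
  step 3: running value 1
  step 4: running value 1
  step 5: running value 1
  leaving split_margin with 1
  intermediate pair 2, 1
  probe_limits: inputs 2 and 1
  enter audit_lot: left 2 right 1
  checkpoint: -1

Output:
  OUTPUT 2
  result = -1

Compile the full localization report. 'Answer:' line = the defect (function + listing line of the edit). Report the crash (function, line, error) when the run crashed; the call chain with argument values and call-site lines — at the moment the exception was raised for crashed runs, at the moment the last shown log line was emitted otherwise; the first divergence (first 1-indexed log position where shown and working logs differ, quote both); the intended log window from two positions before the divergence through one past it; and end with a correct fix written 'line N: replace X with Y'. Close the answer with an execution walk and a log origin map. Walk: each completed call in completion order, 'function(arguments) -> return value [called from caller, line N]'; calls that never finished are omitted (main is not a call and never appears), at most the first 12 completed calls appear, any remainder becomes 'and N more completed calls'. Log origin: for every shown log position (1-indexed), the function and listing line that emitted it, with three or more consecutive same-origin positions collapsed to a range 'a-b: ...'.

Answer: the defect is in audit_lot at line 23.
Key observation: At log position 20 the runs split — shown 'checkpoint: -1', but the working version logs 'checkpoint: 2'.
Call chain: main.
First divergence: position 20 — shown 'checkpoint: -1', intended 'checkpoint: 2'.
Intended log window:
  18: probe_limits: inputs 2 and 1
  19: enter audit_lot: left 2 right 1
  20: checkpoint: 2
Execution walk:
  fold_scores([5, 6, 8, 1, 11, 11]) -> 2  [called from main, line 36]
  split_margin([5, 6, 8, 1, 11, 11], 6) -> 1  [called from main, line 37]
  audit_lot(2, 1) -> -1  [called from probe_limits, line 31]
  probe_limits(2, 1) -> -1  [called from main, line 39]
Log line origins:
  1: emitted by fold_scores (line 2)
  2-7: emitted by fold_scores (line 7)
  8: emitted by fold_scores (line 8)
  9: emitted by split_margin (line 12)
  10-15: emitted by split_margin (line 17)
  16: emitted by split_margin (line 18)
  17: emitted by main (line 38)
  18: emitted by probe_limits (line 28)
  19: emitted by audit_lot (line 22)
  20: emitted by main (line 40)
A correct fix: line 23: replace `1` with `0`.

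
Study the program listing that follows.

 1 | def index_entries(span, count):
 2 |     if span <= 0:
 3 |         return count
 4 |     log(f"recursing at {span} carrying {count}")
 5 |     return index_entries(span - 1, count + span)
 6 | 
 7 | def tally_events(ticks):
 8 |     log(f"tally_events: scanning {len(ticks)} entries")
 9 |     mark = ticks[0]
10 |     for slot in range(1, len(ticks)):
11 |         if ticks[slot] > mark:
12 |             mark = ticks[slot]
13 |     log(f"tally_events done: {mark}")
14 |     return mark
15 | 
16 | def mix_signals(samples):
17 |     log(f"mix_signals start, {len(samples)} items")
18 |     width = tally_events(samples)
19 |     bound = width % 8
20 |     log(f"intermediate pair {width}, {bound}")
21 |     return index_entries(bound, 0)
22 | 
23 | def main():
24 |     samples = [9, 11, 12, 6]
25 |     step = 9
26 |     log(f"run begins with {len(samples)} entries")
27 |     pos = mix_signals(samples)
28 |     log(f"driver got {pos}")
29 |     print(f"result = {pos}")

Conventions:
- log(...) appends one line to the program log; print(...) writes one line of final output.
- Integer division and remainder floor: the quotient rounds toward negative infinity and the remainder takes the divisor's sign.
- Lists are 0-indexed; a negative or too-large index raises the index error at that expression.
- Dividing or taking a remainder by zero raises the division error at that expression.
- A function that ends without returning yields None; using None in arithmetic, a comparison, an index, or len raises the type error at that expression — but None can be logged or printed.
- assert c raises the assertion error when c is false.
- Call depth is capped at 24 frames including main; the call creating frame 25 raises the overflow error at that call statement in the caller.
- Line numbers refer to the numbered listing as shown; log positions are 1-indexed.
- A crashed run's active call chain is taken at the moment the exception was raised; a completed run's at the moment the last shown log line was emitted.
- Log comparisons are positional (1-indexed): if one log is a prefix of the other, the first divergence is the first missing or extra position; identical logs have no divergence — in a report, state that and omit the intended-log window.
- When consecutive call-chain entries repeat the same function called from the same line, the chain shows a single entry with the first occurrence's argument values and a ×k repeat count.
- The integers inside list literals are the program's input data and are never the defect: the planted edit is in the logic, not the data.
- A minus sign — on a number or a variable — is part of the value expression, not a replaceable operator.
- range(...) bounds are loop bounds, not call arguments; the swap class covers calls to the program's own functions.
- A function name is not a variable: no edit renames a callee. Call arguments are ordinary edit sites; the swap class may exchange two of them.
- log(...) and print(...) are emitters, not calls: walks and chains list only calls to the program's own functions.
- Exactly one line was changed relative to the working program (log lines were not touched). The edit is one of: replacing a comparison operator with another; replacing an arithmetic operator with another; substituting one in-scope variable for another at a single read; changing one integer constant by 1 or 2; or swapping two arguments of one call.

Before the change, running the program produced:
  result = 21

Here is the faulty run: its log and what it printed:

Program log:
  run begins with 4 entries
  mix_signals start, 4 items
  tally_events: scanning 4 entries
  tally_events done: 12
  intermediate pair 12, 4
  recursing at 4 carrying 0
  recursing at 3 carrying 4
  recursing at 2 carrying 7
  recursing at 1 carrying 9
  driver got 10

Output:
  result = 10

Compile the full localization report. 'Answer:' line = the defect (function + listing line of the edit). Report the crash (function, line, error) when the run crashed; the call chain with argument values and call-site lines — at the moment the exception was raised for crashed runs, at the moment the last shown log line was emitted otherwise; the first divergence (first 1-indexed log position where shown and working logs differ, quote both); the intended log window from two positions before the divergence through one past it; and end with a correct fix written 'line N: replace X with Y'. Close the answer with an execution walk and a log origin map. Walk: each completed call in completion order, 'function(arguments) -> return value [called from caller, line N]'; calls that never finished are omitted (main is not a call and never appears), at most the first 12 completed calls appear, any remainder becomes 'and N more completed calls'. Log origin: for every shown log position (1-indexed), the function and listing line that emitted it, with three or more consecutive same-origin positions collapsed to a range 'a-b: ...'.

Answer: the defect is in tally_events at line 11.
Core observation: The log first diverges at position 4: the faulty run prints 'tally_events done: 12' where the working version prints 'tally_events done: 6'.
Call chain: main.
First divergence: position 4; shown 'tally_events done: 12' vs intended 'tally_events done: 6'.
Intended log window:
  2: mix_signals start, 4 items
  3: tally_events: scanning 4 entries
  4: tally_events done: 6
  5: intermediate pair 6, 6
Execution walk:
  tally_events([9, 11, 12, 6]) -> 12  [called from mix_signals, line 18]
  index_entries(0, 10) -> 10  [called from index_entries, line 5]
  index_entries(1, 9) -> 10  [called from index_entries, line 5]
  index_entries(2, 7) -> 10  [called from index_entries, line 5]
  index_entries(3, 4) -> 10  [called from index_entries, line 5]
  index_entries(4, 0) -> 10  [called from mix_signals, line 21]
  mix_signals([9, 11, 12, 6]) -> 10  [called from main, line 27]
Origin of each log line:
  1: logged in main at line 26
  2: logged in mix_signals at line 17
  3: logged in tally_events at line 8
  4: logged in tally_events at line 13
  5: logged in mix_signals at line 20
  6-9: logged in index_entries at line 4
  10: logged in main at line 28
A correct fix: line 11: replace `>` with `<`.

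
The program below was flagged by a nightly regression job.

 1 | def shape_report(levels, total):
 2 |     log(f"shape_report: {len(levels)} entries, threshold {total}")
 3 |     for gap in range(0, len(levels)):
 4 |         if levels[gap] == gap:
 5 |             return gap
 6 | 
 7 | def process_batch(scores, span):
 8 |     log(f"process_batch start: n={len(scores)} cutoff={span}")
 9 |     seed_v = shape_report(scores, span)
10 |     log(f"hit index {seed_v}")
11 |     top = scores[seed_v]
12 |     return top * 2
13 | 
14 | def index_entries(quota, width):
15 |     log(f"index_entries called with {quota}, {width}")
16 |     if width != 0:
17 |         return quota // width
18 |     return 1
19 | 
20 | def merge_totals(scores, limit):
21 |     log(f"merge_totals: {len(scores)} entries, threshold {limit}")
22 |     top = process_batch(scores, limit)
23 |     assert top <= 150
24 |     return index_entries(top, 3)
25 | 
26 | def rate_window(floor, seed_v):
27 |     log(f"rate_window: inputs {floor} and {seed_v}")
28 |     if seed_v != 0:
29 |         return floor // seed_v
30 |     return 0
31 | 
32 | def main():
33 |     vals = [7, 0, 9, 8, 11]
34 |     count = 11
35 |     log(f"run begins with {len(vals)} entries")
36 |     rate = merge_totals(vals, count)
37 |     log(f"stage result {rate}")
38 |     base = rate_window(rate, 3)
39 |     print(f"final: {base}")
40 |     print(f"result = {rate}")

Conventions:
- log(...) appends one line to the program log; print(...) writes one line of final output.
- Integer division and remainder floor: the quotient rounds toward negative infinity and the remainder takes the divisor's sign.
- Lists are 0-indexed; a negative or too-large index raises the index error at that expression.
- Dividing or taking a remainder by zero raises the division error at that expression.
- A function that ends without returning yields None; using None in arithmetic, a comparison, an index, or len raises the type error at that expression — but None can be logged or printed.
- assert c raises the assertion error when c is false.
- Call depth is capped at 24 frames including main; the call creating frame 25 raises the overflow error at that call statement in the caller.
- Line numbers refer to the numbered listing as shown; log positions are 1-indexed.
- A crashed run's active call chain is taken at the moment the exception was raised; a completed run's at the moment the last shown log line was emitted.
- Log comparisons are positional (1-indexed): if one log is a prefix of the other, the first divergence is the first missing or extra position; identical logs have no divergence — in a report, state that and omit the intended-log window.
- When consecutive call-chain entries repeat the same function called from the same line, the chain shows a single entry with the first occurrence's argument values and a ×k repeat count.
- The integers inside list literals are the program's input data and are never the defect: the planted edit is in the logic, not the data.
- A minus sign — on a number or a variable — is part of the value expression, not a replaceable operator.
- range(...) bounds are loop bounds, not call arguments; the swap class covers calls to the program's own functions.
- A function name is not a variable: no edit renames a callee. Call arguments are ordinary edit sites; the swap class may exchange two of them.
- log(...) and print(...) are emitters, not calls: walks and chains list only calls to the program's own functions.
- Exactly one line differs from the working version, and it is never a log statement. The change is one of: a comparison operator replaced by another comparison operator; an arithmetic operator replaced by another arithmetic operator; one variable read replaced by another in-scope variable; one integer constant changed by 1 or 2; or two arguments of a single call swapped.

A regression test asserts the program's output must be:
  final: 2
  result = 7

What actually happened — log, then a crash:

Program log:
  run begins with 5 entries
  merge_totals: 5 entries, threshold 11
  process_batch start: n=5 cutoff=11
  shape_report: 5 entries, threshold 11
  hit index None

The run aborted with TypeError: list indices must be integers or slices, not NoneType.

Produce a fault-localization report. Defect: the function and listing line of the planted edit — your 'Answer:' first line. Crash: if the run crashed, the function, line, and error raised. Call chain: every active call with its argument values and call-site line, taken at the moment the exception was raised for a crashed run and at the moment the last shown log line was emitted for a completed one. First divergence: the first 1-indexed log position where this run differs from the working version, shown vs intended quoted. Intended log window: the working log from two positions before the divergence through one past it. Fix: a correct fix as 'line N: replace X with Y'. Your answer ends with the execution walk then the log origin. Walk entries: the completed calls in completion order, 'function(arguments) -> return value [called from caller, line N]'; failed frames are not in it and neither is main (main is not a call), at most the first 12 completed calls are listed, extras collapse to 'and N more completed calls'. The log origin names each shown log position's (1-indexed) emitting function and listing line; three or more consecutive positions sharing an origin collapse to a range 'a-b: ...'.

Answer: the defect is in shape_report at line 4.
Key observation: The log first diverges at position 5: the faulty run prints 'hit index None' where the working version prints 'hit index 4'.
Crash: process_batch, line 11, TypeError.
Call chain: main -> merge_totals([7, 0, 9, 8, 11], 11) (called at line 36) -> process_batch([7, 0, 9, 8, 11], 11) (called at line 22).
First divergence: position 5 — the shown line 'hit index None' should read 'hit index 4'.
Intended log window:
  3: process_batch start: n=5 cutoff=11
  4: shape_report: 5 entries, threshold 11
  5: hit index 4
  6: index_entries called with 22, 3
Execution walk:
  shape_report([7, 0, 9, 8, 11], 11) -> None  [called from process_batch, line 9]
Log line origins:
  1: logged in main at line 35
  2: logged in merge_totals at line 21
  3: logged in process_batch at line 8
  4: logged in shape_report at line 2
  5: logged in process_batch at line 10
A correct fix: line 4: replace `levels[gap] == gap` with `levels[gap] == total`.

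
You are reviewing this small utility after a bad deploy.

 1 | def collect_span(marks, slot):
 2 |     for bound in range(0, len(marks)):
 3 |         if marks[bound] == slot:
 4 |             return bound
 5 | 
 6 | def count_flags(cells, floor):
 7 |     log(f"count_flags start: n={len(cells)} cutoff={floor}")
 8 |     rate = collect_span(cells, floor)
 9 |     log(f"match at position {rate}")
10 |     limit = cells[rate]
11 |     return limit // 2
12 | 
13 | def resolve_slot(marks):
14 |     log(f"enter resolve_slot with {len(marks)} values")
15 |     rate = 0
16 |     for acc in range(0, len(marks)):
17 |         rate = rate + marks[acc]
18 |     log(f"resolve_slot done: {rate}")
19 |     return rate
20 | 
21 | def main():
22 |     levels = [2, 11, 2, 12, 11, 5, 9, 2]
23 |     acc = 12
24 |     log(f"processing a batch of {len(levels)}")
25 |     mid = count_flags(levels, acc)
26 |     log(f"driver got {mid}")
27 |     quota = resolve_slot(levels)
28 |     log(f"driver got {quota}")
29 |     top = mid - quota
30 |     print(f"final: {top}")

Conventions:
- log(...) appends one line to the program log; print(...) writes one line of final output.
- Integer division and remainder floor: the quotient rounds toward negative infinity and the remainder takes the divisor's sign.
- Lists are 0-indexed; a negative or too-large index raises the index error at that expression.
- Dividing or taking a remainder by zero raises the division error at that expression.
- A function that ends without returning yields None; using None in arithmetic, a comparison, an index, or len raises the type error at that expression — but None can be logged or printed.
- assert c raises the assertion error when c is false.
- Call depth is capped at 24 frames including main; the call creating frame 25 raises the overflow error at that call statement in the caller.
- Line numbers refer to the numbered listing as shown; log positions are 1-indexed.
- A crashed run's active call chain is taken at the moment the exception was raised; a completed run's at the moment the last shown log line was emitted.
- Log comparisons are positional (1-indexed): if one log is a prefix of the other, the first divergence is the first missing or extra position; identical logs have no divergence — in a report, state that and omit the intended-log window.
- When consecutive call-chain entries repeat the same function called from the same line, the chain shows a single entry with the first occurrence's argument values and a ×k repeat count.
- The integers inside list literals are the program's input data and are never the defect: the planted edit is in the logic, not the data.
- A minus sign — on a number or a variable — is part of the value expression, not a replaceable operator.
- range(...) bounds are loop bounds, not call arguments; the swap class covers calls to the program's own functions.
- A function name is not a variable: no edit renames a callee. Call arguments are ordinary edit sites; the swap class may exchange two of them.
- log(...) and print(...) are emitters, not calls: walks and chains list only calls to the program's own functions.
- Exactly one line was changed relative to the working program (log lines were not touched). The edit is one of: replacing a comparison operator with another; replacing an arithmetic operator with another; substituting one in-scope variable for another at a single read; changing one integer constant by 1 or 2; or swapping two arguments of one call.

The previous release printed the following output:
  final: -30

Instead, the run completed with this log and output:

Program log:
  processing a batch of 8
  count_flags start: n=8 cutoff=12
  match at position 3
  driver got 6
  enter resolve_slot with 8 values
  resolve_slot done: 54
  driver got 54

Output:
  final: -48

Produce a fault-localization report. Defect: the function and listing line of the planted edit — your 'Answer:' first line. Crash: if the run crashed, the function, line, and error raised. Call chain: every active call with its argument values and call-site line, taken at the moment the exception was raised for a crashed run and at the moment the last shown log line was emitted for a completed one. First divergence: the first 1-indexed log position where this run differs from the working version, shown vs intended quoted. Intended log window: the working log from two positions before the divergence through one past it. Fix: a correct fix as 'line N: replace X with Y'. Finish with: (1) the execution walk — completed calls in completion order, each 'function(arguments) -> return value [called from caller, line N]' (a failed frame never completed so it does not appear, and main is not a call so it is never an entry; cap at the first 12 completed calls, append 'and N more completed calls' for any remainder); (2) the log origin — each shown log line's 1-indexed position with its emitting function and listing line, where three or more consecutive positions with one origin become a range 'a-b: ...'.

Answer: the defect is in count_flags at line 11.
Core observation: The earliest visible damage is log position 4 — 'driver got 6' rather than the intended 'driver got 24'.
Call chain: main.
First divergence: position 4 — the shown line 'driver got 6' should read 'driver got 24'.
Intended log window:
  2: count_flags start: n=8 cutoff=12
  3: match at position 3
  4: driver got 24
  5: enter resolve_slot with 8 values
Execution walk:
  collect_span([2, 11, 2, 12, 11, 5, 9, 2], 12) -> 3  [called from count_flags, line 8]
  count_flags([2, 11, 2, 12, 11, 5, 9, 2], 12) -> 6  [called from main, line 25]
  resolve_slot([2, 11, 2, 12, 11, 5, 9, 2]) -> 54  [called from main, line 27]
Log line origins:
  1 — main, line 24
  2 — count_flags, line 7
  3 — count_flags, line 9
  4 — main, line 26
  5 — resolve_slot, line 14
  6 — resolve_slot, line 18
  7 — main, line 28
A correct fix: line 11: replace `//` with `*`.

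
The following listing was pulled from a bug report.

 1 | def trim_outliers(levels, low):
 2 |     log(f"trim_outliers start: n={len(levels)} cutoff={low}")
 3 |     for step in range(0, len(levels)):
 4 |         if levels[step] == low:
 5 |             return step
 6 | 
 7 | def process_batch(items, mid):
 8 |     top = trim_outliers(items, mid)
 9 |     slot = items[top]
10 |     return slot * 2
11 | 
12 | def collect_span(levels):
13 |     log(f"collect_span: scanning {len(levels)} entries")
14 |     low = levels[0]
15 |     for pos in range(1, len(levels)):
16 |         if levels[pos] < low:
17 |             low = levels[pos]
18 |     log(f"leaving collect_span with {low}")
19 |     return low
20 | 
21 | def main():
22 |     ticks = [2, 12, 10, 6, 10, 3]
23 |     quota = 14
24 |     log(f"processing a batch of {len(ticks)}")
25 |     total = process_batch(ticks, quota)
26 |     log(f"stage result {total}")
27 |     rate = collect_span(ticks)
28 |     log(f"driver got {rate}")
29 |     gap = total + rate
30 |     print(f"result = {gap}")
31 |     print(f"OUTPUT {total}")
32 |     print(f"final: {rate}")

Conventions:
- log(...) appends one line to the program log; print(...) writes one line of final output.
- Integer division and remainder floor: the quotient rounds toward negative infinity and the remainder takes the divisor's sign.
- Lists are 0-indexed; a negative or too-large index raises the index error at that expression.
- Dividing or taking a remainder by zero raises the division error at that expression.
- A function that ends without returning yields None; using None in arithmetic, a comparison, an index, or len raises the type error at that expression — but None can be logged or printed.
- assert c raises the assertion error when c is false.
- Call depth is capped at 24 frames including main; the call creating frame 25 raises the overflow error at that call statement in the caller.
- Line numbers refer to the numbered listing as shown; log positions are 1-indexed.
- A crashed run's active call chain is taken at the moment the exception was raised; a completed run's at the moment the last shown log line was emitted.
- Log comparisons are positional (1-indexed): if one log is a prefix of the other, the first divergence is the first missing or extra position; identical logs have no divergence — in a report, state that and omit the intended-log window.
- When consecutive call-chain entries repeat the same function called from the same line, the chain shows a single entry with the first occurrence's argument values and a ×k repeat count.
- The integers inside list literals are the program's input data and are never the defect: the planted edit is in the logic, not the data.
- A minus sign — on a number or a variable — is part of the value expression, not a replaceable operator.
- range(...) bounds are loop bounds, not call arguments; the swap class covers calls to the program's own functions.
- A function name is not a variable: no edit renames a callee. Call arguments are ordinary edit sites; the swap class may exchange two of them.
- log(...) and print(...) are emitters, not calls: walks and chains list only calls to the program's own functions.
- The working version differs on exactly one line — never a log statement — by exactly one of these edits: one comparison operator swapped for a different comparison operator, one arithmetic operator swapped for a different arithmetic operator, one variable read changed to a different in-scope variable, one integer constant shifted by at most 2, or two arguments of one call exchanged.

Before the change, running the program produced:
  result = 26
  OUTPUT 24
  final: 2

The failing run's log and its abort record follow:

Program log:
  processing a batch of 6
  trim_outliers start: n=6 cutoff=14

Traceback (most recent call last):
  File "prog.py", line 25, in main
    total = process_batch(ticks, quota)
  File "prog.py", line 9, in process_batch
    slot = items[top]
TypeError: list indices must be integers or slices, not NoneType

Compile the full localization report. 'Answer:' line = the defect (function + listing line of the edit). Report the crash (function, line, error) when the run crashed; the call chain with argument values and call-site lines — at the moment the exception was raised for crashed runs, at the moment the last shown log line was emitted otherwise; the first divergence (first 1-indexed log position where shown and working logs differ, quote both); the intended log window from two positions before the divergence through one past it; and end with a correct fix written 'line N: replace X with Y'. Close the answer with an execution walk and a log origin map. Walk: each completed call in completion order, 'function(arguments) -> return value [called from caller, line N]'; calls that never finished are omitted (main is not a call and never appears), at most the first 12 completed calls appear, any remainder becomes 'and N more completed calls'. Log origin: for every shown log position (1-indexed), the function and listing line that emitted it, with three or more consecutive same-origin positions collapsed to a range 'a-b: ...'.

Answer: the defect is in main at line 23.
Core observation: The earliest visible damage is log position 2 — 'trim_outliers start: n=6 cutoff=14' rather than the intended 'trim_outliers start: n=6 cutoff=12'.
Crash: process_batch, line 9, TypeError.
Call chain: main -> process_batch([2, 12, 10, 6, 10, 3], 14) (called at line 25).
First divergence: position 2 — shown 'trim_outliers start: n=6 cutoff=14', intended 'trim_outliers start: n=6 cutoff=12'.
Intended log window:
  1: processing a batch of 6
  2: trim_outliers start: n=6 cutoff=12
  3: stage result 24
Execution walk:
  trim_outliers([2, 12, 10, 6, 10, 3], 14) -> None  [called from process_batch, line 8]
Origin of each log line:
  1: emitted by main (line 24)
  2: emitted by trim_outliers (line 2)
A correct fix: line 23: replace `14` with `12`.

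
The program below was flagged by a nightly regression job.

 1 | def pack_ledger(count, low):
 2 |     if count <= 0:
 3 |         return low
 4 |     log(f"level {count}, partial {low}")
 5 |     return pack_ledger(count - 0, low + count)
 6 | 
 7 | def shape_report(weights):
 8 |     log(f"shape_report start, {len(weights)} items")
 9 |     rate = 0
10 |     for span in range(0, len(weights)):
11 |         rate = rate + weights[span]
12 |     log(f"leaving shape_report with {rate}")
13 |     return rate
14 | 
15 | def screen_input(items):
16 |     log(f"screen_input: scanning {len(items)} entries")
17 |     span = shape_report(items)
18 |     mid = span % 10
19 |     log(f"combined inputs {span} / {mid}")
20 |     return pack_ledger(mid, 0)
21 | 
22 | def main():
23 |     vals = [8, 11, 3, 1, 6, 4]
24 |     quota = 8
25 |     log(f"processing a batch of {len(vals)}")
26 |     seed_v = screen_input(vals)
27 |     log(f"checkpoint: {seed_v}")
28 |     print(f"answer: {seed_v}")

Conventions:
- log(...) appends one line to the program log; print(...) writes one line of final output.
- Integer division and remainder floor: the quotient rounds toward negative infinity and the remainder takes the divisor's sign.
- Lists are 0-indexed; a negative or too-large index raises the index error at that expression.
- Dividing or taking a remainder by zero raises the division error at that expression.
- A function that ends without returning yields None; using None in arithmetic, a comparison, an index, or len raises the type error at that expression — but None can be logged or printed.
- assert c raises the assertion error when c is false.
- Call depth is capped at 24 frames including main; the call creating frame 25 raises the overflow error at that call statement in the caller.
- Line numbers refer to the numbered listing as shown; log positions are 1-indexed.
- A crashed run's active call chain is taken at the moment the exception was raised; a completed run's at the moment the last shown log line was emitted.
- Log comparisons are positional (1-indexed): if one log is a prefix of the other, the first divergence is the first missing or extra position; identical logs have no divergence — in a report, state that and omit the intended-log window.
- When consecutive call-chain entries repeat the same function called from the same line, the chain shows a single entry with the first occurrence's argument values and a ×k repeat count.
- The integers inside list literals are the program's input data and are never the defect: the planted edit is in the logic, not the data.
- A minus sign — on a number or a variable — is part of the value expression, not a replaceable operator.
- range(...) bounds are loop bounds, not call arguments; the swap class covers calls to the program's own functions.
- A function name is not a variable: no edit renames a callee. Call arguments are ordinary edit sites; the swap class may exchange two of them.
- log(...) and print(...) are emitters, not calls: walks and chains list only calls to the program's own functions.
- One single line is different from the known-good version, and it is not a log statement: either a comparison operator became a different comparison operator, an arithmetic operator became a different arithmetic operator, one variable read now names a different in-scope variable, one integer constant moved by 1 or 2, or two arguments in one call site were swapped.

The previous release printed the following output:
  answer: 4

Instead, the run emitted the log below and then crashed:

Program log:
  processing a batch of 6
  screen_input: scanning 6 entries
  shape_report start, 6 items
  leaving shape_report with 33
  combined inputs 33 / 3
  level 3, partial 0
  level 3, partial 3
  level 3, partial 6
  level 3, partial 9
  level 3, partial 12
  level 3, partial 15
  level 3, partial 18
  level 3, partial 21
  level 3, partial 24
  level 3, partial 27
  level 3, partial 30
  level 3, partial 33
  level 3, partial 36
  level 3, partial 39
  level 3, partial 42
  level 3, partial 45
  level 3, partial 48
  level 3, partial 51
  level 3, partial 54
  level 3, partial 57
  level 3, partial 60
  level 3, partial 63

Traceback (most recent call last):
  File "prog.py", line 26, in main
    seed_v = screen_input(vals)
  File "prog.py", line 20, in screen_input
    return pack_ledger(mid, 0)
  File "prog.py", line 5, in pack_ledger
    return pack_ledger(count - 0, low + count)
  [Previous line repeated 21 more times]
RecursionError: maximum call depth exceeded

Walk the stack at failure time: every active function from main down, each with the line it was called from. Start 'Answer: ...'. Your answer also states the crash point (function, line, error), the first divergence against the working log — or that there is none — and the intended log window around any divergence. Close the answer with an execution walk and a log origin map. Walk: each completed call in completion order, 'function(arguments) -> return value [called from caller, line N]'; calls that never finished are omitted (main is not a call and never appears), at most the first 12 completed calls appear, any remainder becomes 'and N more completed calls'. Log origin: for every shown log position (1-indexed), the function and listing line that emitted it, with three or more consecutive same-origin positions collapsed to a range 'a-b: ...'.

Answer: main -> screen_input (called at line 26) -> pack_ledger (called at line 20) -> pack_ledger (called at line 5) ×21.
Key observation: The earliest visible damage is log position 7 — 'level 3, partial 3' rather than the intended 'level 1, partial 3'.
Crash: pack_ledger, line 5, RecursionError.
First divergence: position 7; shown 'level 3, partial 3' vs intended 'level 1, partial 3'.
Intended log window:
  5: combined inputs 33 / 3
  6: level 3, partial 0
  7: level 1, partial 3
  8: checkpoint: 4
Execution walk:
  shape_report([8, 11, 3, 1, 6, 4]) -> 33  [called from screen_input, line 17]
Log line origins:
  1: emitted by main (line 25)
  2: emitted by screen_input (line 16)
  3: emitted by shape_report (line 8)
  4: emitted by shape_report (line 12)
  5: emitted by screen_input (line 19)
  6-27: emitted by pack_ledger (line 4)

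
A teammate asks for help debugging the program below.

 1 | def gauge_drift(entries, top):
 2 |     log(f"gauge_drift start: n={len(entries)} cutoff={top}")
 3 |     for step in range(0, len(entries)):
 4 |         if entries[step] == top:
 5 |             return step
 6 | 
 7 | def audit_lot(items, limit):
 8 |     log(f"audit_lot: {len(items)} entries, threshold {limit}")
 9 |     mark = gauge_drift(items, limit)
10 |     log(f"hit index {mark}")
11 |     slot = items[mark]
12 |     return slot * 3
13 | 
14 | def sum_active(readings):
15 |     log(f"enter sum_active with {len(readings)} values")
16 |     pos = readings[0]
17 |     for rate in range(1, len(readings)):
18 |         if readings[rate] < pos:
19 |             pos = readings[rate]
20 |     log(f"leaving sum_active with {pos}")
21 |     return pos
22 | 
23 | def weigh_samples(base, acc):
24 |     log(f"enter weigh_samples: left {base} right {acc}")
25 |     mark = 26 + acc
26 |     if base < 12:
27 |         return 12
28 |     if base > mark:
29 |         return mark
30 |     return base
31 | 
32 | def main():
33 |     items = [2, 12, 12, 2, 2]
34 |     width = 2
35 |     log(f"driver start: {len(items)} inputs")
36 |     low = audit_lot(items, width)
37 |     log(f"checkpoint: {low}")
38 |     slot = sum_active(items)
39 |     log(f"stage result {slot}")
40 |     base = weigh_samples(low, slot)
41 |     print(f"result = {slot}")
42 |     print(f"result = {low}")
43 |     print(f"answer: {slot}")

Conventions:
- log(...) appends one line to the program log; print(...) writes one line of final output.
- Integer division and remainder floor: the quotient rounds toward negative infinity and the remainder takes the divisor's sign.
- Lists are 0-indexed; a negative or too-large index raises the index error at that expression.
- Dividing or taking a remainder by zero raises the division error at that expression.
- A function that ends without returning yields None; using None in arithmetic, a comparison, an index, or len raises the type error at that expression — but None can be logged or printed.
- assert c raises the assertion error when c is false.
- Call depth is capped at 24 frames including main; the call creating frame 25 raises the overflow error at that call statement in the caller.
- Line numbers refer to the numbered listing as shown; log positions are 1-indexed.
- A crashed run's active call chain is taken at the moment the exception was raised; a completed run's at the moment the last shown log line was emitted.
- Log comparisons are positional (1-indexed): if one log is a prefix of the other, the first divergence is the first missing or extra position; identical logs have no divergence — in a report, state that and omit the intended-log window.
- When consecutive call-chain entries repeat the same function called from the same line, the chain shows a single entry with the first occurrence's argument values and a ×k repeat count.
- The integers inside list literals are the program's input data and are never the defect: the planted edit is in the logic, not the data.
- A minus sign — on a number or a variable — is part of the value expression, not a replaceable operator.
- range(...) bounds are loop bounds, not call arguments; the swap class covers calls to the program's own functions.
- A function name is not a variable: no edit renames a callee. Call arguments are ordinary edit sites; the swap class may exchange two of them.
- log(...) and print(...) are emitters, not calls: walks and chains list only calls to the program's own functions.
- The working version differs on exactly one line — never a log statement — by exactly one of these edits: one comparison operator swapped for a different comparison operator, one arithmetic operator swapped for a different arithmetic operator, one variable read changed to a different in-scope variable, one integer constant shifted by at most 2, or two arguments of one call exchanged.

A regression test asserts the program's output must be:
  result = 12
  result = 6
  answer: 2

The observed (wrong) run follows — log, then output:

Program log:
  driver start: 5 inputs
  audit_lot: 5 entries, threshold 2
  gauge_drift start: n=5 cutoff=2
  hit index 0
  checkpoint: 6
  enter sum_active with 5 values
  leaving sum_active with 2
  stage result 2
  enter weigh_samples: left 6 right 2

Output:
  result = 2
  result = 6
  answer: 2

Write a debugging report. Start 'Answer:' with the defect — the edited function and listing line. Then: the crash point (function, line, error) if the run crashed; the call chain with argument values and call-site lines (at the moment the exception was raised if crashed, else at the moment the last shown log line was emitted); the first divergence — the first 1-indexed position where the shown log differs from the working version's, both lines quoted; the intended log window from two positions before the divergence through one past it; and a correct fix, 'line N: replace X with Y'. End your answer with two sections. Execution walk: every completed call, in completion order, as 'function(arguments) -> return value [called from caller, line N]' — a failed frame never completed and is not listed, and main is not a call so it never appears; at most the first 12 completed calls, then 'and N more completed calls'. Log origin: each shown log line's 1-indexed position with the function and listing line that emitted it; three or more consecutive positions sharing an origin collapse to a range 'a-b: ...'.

Answer: the defect is in main at line 41.
Key fact: The logs agree in full; only the final output differs.
Call chain: main -> weigh_samples(6, 2) (called at line 40).
First divergence: there is none — every log position agrees.
Execution walk:
  gauge_drift([2, 12, 12, 2, 2], 2) -> 0  [called from audit_lot, line 9]
  audit_lot([2, 12, 12, 2, 2], 2) -> 6  [called from main, line 36]
  sum_active([2, 12, 12, 2, 2]) -> 2  [called from main, line 38]
  weigh_samples(6, 2) -> 12  [called from main, line 40]
Origin of each log line:
  1: emitted by main (line 35)
  2: emitted by audit_lot (line 8)
  3: emitted by gauge_drift (line 2)
  4: emitted by audit_lot (line 10)
  5: emitted by main (line 37)
  6: emitted by sum_active (line 15)
  7: emitted by sum_active (line 20)
  8: emitted by main (line 39)
  9: emitted by weigh_samples (line 24)
A correct fix: line 41: replace `slot` with `base`.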